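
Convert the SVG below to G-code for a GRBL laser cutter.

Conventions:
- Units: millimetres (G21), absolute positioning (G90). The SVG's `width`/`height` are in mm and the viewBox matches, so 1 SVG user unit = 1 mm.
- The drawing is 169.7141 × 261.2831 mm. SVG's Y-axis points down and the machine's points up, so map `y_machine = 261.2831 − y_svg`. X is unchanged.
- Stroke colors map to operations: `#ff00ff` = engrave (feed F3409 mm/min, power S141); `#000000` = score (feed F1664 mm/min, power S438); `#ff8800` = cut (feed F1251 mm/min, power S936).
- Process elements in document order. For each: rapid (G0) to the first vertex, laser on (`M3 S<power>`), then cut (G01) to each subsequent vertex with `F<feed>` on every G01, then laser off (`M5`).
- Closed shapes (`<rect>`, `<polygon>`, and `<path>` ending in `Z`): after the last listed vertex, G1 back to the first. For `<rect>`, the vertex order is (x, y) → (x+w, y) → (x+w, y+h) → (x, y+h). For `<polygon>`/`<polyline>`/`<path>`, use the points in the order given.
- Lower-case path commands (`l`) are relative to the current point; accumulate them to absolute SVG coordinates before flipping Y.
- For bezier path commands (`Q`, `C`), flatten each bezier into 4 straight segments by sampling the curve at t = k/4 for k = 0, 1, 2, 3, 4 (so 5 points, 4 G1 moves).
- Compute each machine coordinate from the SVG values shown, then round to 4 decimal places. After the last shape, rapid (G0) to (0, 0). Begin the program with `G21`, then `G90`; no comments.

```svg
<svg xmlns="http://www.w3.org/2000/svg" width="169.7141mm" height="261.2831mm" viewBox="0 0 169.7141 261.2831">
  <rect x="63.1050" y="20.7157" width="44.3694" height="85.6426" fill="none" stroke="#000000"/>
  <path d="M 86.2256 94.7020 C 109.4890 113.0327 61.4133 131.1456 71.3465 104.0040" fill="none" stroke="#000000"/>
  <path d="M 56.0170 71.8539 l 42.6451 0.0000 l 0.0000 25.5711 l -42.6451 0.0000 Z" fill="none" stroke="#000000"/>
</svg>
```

Since the viewBox matches the mm dimensions, user units are millimetres directly. The only transform is the Y-flip y_m = 261.2831 − y_svg.

Shape 1 is a rectangle drawn with `<rect>`. Its stroke #000000 means score at S438, F1664. After flipping Y the toolpath is (63.1050,240.5674) → (107.4744,240.5674) → (107.4744,154.9248) → (63.1050,154.9248) → (63.1050,240.5674), returning to the start.

Shape 2 is a cubic bezier drawn with `<path>`. Its stroke #000000 means score at S438, F1664. After flipping Y the toolpath is (86.2256,166.5811) → (92.3181,153.5776) → (83.7849,144.8780) → (72.7522,144.7044) → (71.3465,157.2791).

Shape 3 is a rectangle drawn with `<path>`. Its stroke #000000 means score at S438, F1664. After flipping Y the toolpath is (56.0170,189.4292) → (98.6621,189.4292) → (98.6621,163.8581) → (56.0170,163.8581) → (56.0170,189.4292), returning to the start.

G21
G90
G0 X63.1050 Y240.5674
M3 S438
G01 X107.4744 Y240.5674 F1664
G01 X107.4744 Y154.9248 F1664
G01 X63.1050 Y154.9248 F1664
G01 X63.1050 Y240.5674 F1664
M5
G0 X86.2256 Y166.5811
M3 S438
G01 X92.3181 Y153.5776 F1664
G01 X83.7849 Y144.8780 F1664
G01 X72.7522 Y144.7044 F1664
G01 X71.3465 Y157.2791 F1664
M5
G0 X56.0170 Y189.4292
M3 S438
G01 X98.6621 Y189.4292 F1664
G01 X98.6621 Y163.8581 F1664
G01 X56.0170 Y163.8581 F1664
G01 X56.0170 Y189.4292 F1664
M5
G0 X0.0000 Y0.0000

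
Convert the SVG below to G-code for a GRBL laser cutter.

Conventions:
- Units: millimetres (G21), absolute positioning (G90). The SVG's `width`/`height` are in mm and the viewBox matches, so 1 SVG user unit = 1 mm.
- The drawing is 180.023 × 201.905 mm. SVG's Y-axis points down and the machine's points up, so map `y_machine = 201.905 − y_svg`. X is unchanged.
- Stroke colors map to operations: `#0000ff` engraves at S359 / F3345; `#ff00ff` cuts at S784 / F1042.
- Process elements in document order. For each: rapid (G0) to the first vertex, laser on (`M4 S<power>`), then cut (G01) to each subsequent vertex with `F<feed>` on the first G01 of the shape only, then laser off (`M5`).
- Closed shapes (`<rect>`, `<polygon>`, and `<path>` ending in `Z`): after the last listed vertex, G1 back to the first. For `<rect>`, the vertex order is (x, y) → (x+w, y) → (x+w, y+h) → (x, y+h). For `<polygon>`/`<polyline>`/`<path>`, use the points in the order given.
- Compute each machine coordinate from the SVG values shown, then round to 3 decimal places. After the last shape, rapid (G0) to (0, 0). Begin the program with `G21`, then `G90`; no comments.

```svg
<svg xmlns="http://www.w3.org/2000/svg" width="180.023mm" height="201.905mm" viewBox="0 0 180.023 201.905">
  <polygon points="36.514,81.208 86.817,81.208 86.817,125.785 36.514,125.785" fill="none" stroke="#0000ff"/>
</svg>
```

Since the viewBox matches the mm dimensions, user units are millimetres directly. The only transform is the Y-flip y_m = 201.905 − y_svg.

Shape 1 is a rectangle drawn with `<polygon>`. Its stroke #0000ff means engrave at S359, F3345. After flipping Y the toolpath is (36.514,120.697) → (86.817,120.697) → (86.817,76.120) → (36.514,76.120) → (36.514,120.697), returning to the start.

G21
G90
G0 X36.514 Y120.697
M4 S359
G01 X86.817 Y120.697 F3345
G01 X86.817 Y76.120
G01 X36.514 Y76.120
G01 X36.514 Y120.697
M5
G0 X0.000 Y0.000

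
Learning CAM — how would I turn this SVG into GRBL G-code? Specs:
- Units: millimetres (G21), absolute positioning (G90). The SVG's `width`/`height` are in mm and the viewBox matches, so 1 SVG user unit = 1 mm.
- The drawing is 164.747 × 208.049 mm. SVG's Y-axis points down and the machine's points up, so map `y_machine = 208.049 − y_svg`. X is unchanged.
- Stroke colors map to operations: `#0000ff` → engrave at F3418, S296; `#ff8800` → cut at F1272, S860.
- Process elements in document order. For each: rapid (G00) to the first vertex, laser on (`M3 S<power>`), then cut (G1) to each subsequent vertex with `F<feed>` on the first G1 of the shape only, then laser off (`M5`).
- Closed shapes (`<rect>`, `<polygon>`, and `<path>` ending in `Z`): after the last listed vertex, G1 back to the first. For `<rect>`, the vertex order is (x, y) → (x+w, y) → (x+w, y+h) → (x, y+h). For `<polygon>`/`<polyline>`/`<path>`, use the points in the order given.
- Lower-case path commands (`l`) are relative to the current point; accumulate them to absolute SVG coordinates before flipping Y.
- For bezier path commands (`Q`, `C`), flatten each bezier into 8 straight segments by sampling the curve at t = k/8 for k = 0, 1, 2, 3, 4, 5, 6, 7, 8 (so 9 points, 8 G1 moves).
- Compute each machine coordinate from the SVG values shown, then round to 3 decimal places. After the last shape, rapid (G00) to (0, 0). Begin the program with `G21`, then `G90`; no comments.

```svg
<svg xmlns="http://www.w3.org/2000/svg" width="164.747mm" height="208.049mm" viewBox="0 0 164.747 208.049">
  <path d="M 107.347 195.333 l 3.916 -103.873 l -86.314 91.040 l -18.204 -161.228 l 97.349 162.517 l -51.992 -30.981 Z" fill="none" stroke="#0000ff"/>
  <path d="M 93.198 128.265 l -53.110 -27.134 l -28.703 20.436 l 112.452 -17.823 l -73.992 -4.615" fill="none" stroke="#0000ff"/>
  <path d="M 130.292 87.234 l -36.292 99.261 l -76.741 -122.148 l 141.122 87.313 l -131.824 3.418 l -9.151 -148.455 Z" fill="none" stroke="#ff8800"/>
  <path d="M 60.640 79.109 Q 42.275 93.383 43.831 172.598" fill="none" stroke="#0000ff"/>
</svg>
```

G21
G90
G00 X107.347 Y12.716
M3 S296
G1 X111.263 Y116.589 F3418
G1 X24.949 Y25.549
G1 X6.745 Y186.777
G1 X104.094 Y24.260
G1 X52.102 Y55.241
G1 X107.347 Y12.716
M5
G00 X93.198 Y79.784
M3 S296
G1 X40.088 Y106.918 F3418
G1 X11.385 Y86.482
G1 X123.837 Y104.305
G1 X49.845 Y108.920
M5
G00 X130.292 Y120.815
M3 S860
G1 X94.000 Y21.554 F1272
G1 X17.259 Y143.702
G1 X158.381 Y56.389
G1 X26.557 Y52.971
G1 X17.406 Y201.426
G1 X130.292 Y120.815
M5
G00 X60.640 Y128.940
M3 S296
G1 X56.360 Y124.357 F3418
G1 X52.703 Y117.744
G1 X49.668 Y109.102
G1 X47.255 Y98.431
G1 X45.465 Y85.730
G1 X44.298 Y71.000
G1 X43.753 Y54.240
G1 X43.831 Y35.451
M5
G00 X0.000 Y0.000

viewBox `0 0 164.747 208.049` with mm width/height → 1 unit = 1 mm. Flip: y_m = 208.049 − y_svg.

**Shape 1** — `<path>` closed polygon, stroke `#0000ff` → engrave (S296, F3418). Machine vertices: (107.347,12.716) → (111.263,116.589) → (24.949,25.549) → (6.745,186.777) → (104.094,24.260) → (52.102,55.241) → (107.347,12.716). Closed: final G1 returns to the first vertex.

**Shape 2** — `<path>` open polyline, stroke `#0000ff` → engrave (S296, F3418). Machine vertices: (93.198,79.784) → (40.088,106.918) → (11.385,86.482) → (123.837,104.305) → (49.845,108.920). Open path.

**Shape 3** — `<path>` closed polygon, stroke `#ff8800` → cut (S860, F1272). Machine vertices: (130.292,120.815) → (94.000,21.554) → (17.259,143.702) → (158.381,56.389) → (26.557,52.971) → (17.406,201.426) → (130.292,120.815). Closed: final G1 returns to the first vertex.

**Shape 4** — `<path>` quadratic bezier, stroke `#0000ff` → engrave (S296, F3418). Control points (SVG): P0=(60.640,79.109), P1=(42.275,93.383), P2=(43.831,172.598); sampled at t=k/8. Machine vertices: (60.640,128.940) → (56.360,124.357) → (52.703,117.744) → (49.668,109.102) → (47.255,98.431) → (45.465,85.730) → (44.298,71.000) → (43.753,54.240) → (43.831,35.451). Open path.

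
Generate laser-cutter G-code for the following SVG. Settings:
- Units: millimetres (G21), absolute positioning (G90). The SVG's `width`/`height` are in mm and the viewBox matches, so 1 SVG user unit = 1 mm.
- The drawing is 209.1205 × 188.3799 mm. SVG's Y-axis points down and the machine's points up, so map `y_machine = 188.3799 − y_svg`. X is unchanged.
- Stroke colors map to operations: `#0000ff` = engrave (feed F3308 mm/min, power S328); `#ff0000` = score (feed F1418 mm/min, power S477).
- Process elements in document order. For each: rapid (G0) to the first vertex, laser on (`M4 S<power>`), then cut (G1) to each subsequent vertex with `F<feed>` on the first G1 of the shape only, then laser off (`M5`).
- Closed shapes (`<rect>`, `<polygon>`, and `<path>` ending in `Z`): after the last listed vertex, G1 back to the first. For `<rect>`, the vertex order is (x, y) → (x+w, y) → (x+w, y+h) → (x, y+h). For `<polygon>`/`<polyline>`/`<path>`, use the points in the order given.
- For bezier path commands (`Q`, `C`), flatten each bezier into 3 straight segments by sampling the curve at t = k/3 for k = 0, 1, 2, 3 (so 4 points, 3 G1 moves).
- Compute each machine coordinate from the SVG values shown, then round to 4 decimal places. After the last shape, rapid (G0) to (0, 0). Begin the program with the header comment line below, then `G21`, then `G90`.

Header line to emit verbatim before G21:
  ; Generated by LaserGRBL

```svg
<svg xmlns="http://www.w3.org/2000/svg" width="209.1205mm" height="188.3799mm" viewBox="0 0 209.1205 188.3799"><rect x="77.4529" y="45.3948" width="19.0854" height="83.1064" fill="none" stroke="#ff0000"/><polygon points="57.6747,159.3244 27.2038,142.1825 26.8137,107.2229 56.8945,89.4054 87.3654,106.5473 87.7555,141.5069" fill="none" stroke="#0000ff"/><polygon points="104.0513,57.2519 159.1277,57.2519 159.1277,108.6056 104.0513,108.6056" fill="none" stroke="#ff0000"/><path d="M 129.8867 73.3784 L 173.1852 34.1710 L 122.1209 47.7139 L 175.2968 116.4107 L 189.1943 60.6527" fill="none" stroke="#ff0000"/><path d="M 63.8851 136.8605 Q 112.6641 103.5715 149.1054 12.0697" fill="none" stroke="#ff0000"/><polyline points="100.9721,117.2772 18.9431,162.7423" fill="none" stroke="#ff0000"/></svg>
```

viewBox `0 0 209.1205 188.3799` with mm width/height → 1 unit = 1 mm. Flip: y_m = 188.3799 − y_svg.

**Shape 1** — `<rect>` rectangle, stroke `#ff0000` → score (S477, F1418). Machine vertices: (77.4529,142.9851) → (96.5383,142.9851) → (96.5383,59.8787) → (77.4529,59.8787) → (77.4529,142.9851). Closed: final G1 returns to the first vertex.

**Shape 2** — `<polygon>` regular polygon, stroke `#0000ff` → engrave (S328, F3308). Machine vertices: (57.6747,29.0555) → (27.2038,46.1974) → (26.8137,81.1570) → (56.8945,98.9745) → (87.3654,81.8326) → (87.7555,46.8730) → (57.6747,29.0555). Closed: final G1 returns to the first vertex.

**Shape 3** — `<polygon>` rectangle, stroke `#ff0000` → score (S477, F1418). Machine vertices: (104.0513,131.1280) → (159.1277,131.1280) → (159.1277,79.7743) → (104.0513,79.7743) → (104.0513,131.1280). Closed: final G1 returns to the first vertex.

**Shape 4** — `<path>` open polyline, stroke `#ff0000` → score (S477, F1418). Machine vertices: (129.8867,115.0015) → (173.1852,154.2089) → (122.1209,140.6660) → (175.2968,71.9692) → (189.1943,127.7272). Open path.

**Shape 5** — `<path>` quadratic bezier, stroke `#ff0000` → score (S477, F1418). Control points (SVG): P0=(63.8851,136.8605), P1=(112.6641,103.5715), P2=(149.1054,12.0697); sampled at t=k/3. Machine vertices: (63.8851,51.5194) → (95.0336,80.1802) → (123.4403,121.7771) → (149.1054,176.3102). Open path.

**Shape 6** — `<polyline>` line segment, stroke `#ff0000` → score (S477, F1418). Machine vertices: (100.9721,71.1027) → (18.9431,25.6376). Open path.

; Generated by LaserGRBL
G21
G90
G0 X77.4529 Y142.9851
M4 S477
G1 X96.5383 Y142.9851 F1418
G1 X96.5383 Y59.8787
G1 X77.4529 Y59.8787
G1 X77.4529 Y142.9851
M5
G0 X57.6747 Y29.0555
M4 S328
G1 X27.2038 Y46.1974 F3308
G1 X26.8137 Y81.1570
G1 X56.8945 Y98.9745
G1 X87.3654 Y81.8326
G1 X87.7555 Y46.8730
G1 X57.6747 Y29.0555
M5
G0 X104.0513 Y131.1280
M4 S477
G1 X159.1277 Y131.1280 F1418
G1 X159.1277 Y79.7743
G1 X104.0513 Y79.7743
G1 X104.0513 Y131.1280
M5
G0 X129.8867 Y115.0015
M4 S477
G1 X173.1852 Y154.2089 F1418
G1 X122.1209 Y140.6660
G1 X175.2968 Y71.9692
G1 X189.1943 Y127.7272
M5
G0 X63.8851 Y51.5194
M4 S477
G1 X95.0336 Y80.1802 F1418
G1 X123.4403 Y121.7771
G1 X149.1054 Y176.3102
M5
G0 X100.9721 Y71.1027
M4 S477
G1 X18.9431 Y25.6376 F1418
M5
G0 X0.0000 Y0.0000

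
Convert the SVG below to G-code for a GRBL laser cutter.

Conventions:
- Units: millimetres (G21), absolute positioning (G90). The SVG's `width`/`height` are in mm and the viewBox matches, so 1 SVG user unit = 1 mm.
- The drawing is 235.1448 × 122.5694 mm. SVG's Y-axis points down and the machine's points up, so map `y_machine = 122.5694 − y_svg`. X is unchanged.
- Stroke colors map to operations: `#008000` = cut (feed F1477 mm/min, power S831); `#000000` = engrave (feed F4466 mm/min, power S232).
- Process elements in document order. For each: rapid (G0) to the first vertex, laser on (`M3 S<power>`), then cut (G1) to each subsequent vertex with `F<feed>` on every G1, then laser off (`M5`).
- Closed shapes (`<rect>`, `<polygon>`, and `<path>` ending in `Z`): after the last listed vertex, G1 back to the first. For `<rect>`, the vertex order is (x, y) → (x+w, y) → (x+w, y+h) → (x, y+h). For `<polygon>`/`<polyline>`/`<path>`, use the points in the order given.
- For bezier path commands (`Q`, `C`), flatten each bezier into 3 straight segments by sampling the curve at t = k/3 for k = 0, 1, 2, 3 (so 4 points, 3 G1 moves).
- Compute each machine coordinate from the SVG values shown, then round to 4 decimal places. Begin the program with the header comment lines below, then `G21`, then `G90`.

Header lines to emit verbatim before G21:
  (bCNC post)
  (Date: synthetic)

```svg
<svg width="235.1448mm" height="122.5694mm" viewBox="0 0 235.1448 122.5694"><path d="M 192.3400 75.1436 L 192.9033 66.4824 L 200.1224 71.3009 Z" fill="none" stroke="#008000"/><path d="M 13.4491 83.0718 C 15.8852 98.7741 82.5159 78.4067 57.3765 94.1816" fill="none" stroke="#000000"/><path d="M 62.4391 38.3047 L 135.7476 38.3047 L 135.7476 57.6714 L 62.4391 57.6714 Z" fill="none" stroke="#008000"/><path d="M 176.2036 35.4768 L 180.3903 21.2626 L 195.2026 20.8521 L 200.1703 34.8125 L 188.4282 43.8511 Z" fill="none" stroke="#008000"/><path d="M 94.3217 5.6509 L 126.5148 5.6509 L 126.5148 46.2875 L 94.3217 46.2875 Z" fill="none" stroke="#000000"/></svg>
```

1 u = 1 mm; y_m = 122.5694 − y.

[1] `<path>` regular polygon, #008000→cut S831 F1477: (192.3400,47.4258) → (192.9033,56.0870) → (200.1224,51.2685) → (192.3400,47.4258) (closed)

[2] `<path>` cubic bezier, #000000→engrave S232 F4466: (13.4491,39.4976) → (31.5069,33.1440) → (57.7023,34.7898) → (57.3765,28.3878)

[3] `<path>` rectangle, #008000→cut S831 F1477: (62.4391,84.2647) → (135.7476,84.2647) → (135.7476,64.8980) → (62.4391,64.8980) → (62.4391,84.2647) (closed)

[4] `<path>` regular polygon, #008000→cut S831 F1477: (176.2036,87.0926) → (180.3903,101.3068) → (195.2026,101.7173) → (200.1703,87.7569) → (188.4282,78.7183) → (176.2036,87.0926) (closed)

[5] `<path>` rectangle, #000000→engrave S232 F4466: (94.3217,116.9185) → (126.5148,116.9185) → (126.5148,76.2819) → (94.3217,76.2819) → (94.3217,116.9185) (closed)

(bCNC post)
(Date: synthetic)
G21
G90
G0 X192.3400 Y47.4258
M3 S831
G1 X192.9033 Y56.0870 F1477
G1 X200.1224 Y51.2685 F1477
G1 X192.3400 Y47.4258 F1477
M5
G0 X13.4491 Y39.4976
M3 S232
G1 X31.5069 Y33.1440 F4466
G1 X57.7023 Y34.7898 F4466
G1 X57.3765 Y28.3878 F4466
M5
G0 X62.4391 Y84.2647
M3 S831
G1 X135.7476 Y84.2647 F1477
G1 X135.7476 Y64.8980 F1477
G1 X62.4391 Y64.8980 F1477
G1 X62.4391 Y84.2647 F1477
M5
G0 X176.2036 Y87.0926
M3 S831
G1 X180.3903 Y101.3068 F1477
G1 X195.2026 Y101.7173 F1477
G1 X200.1703 Y87.7569 F1477
G1 X188.4282 Y78.7183 F1477
G1 X176.2036 Y87.0926 F1477
M5
G0 X94.3217 Y116.9185
M3 S232
G1 X126.5148 Y116.9185 F4466
G1 X126.5148 Y76.2819 F4466
G1 X94.3217 Y76.2819 F4466
G1 X94.3217 Y116.9185 F4466
M5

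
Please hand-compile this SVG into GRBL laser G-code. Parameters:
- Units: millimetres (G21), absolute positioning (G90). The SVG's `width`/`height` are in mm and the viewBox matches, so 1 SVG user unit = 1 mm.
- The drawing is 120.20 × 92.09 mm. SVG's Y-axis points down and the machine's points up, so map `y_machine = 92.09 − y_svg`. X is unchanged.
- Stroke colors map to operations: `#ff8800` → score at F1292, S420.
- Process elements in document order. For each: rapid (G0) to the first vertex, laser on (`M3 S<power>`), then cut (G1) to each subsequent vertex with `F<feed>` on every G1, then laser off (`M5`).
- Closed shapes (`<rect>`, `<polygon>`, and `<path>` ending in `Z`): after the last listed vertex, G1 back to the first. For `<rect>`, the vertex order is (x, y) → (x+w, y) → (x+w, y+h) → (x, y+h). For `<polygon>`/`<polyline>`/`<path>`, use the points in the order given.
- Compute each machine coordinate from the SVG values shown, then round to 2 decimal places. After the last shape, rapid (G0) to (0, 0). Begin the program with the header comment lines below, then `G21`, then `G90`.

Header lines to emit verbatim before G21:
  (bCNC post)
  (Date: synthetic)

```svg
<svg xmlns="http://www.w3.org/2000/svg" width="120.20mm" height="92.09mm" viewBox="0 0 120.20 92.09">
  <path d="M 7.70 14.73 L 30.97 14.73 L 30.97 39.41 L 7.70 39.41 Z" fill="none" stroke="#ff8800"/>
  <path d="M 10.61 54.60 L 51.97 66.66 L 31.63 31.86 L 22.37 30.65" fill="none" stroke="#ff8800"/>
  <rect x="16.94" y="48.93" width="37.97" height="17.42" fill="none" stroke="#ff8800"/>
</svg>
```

(bCNC post)
(Date: synthetic)
G21
G90
G0 X7.70 Y77.36
M3 S420
G1 X30.97 Y77.36 F1292
G1 X30.97 Y52.68 F1292
G1 X7.70 Y52.68 F1292
G1 X7.70 Y77.36 F1292
M5
G0 X10.61 Y37.49
M3 S420
G1 X51.97 Y25.43 F1292
G1 X31.63 Y60.23 F1292
G1 X22.37 Y61.44 F1292
M5
G0 X16.94 Y43.16
M3 S420
G1 X54.91 Y43.16 F1292
G1 X54.91 Y25.74 F1292
G1 X16.94 Y25.74 F1292
G1 X16.94 Y43.16 F1292
M5
G0 X0.00 Y0.00

1 u = 1 mm; y_m = 92.09 − y.

[1] `<path>` rectangle, #ff8800→score S420 F1292: (7.70,77.36) → (30.97,77.36) → (30.97,52.68) → (7.70,52.68) → (7.70,77.36) (closed)

[2] `<path>` open polyline, #ff8800→score S420 F1292: (10.61,37.49) → (51.97,25.43) → (31.63,60.23) → (22.37,61.44)

[3] `<rect>` rectangle, #ff8800→score S420 F1292: (16.94,43.16) → (54.91,43.16) → (54.91,25.74) → (16.94,25.74) → (16.94,43.16) (closed)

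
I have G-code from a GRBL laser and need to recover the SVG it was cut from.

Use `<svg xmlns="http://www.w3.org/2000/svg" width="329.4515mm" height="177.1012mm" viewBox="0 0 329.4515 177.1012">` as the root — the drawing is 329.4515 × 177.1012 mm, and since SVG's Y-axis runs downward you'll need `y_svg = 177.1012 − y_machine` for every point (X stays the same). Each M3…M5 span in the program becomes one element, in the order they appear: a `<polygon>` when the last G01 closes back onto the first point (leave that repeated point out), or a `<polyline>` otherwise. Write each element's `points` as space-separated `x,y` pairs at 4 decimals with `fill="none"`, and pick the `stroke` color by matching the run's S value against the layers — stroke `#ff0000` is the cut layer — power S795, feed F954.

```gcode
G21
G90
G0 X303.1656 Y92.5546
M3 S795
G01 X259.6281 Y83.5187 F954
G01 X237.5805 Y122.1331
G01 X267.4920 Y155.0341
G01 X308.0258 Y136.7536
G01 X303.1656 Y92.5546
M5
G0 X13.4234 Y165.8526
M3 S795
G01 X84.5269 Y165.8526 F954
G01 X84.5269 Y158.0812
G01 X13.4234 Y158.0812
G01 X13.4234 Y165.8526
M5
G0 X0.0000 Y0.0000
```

<svg xmlns="http://www.w3.org/2000/svg" width="329.4515mm" height="177.1012mm" viewBox="0 0 329.4515 177.1012">
  <polygon points="303.1656,84.5466 259.6281,93.5825 237.5805,54.9681 267.4920,22.0671 308.0258,40.3476" fill="none" stroke="#ff0000"/>
  <polygon points="13.4234,11.2486 84.5269,11.2486 84.5269,19.0200 13.4234,19.0200" fill="none" stroke="#ff0000"/>
</svg>

Each laser-on run becomes one SVG element. Flip Y back into SVG space with y_svg = 177.1012 − y_machine. Every run uses S795, so all elements get stroke `#ff0000` (cut).

Run 1: The run returns to its start, so emit a `<polygon>` with points (Y-flipped): 303.1656,84.5466 259.6281,93.5825 237.5805,54.9681 267.4920,22.0671 308.0258,40.3476.

Run 2: The run returns to its start, so emit a `<polygon>` with points (Y-flipped): 13.4234,11.2486 84.5269,11.2486 84.5269,19.0200 13.4234,19.0200.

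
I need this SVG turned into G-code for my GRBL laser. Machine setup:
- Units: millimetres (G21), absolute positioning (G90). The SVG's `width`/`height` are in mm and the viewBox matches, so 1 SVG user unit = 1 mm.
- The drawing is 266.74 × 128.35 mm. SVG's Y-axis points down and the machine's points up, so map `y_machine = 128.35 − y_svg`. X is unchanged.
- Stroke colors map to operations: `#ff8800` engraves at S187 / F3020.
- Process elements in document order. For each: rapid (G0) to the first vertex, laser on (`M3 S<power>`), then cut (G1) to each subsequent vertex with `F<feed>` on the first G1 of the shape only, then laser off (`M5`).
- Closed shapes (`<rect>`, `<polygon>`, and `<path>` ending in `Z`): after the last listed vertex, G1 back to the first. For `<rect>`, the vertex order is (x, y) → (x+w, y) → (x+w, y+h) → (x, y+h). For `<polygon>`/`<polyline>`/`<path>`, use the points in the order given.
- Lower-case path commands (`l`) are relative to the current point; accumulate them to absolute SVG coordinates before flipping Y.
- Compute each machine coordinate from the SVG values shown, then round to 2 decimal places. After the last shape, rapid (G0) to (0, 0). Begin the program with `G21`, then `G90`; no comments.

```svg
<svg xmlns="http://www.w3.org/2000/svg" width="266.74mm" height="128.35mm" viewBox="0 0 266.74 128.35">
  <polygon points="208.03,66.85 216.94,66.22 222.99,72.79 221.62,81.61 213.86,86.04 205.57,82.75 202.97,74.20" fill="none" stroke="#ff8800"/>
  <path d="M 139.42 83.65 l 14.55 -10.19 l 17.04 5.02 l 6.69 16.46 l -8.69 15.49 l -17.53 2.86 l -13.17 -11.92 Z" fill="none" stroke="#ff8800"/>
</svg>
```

G21
G90
G0 X208.03 Y61.50
M3 S187
G1 X216.94 Y62.13 F3020
G1 X222.99 Y55.56
G1 X221.62 Y46.74
G1 X213.86 Y42.31
G1 X205.57 Y45.60
G1 X202.97 Y54.15
G1 X208.03 Y61.50
M5
G0 X139.42 Y44.70
M3 S187
G1 X153.97 Y54.89 F3020
G1 X171.01 Y49.87
G1 X177.70 Y33.41
G1 X169.01 Y17.92
G1 X151.48 Y15.06
G1 X138.31 Y26.98
G1 X139.42 Y44.70
M5
G0 X0.00 Y0.00

Since the viewBox matches the mm dimensions, user units are millimetres directly. The only transform is the Y-flip y_m = 128.35 − y_svg.

Shape 1 is a regular polygon drawn with `<polygon>`. Its stroke #ff8800 means engrave at S187, F3020. After flipping Y the toolpath is (208.03,61.50) → (216.94,62.13) → (222.99,55.56) → (221.62,46.74) → (213.86,42.31) → (205.57,45.60) → (202.97,54.15) → (208.03,61.50), returning to the start.

Shape 2 is a regular polygon drawn with `<path>`. Its stroke #ff8800 means engrave at S187, F3020. After flipping Y the toolpath is (139.42,44.70) → (153.97,54.89) → (171.01,49.87) → (177.70,33.41) → (169.01,17.92) → (151.48,15.06) → (138.31,26.98) → (139.42,44.70), returning to the start.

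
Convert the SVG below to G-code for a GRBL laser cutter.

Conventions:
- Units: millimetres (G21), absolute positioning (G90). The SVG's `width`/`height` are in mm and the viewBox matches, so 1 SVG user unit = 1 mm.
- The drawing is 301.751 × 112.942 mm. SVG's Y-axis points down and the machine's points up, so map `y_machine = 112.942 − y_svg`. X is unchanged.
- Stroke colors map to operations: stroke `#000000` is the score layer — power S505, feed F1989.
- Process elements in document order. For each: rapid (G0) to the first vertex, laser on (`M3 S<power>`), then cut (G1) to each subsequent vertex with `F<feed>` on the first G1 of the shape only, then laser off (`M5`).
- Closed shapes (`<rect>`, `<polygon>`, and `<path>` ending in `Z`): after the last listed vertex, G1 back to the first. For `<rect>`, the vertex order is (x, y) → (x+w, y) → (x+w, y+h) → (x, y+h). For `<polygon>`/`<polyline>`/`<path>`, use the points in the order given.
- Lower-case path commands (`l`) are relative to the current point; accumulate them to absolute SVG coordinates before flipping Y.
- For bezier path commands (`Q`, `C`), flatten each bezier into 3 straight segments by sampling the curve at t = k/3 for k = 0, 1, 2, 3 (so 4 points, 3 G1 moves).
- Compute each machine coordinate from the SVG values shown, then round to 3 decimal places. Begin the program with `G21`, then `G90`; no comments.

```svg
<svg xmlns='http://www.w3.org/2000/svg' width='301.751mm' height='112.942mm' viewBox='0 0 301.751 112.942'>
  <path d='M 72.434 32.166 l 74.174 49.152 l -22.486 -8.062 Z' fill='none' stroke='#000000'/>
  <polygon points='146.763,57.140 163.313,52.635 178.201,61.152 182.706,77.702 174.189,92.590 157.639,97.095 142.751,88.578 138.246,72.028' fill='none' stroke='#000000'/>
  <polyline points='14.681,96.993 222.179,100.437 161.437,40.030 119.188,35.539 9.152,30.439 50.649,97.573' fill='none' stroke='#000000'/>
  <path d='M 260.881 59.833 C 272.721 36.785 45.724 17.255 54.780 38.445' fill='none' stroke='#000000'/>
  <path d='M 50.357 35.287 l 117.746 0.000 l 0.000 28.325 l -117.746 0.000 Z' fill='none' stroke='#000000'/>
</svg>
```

viewBox `0 0 301.751 112.942` with mm width/height → 1 unit = 1 mm. Flip: y_m = 112.942 − y_svg.

**Shape 1** — `<path>` closed polygon, stroke `#000000` → score (S505, F1989). Machine vertices: (72.434,80.776) → (146.608,31.624) → (124.122,39.686) → (72.434,80.776). Closed: final G1 returns to the first vertex.

**Shape 2** — `<polygon>` regular polygon, stroke `#000000` → score (S505, F1989). Machine vertices: (146.763,55.802) → (163.313,60.307) → (178.201,51.790) → (182.706,35.240) → (174.189,20.352) → (157.639,15.847) → (142.751,24.364) → (138.246,40.914) → (146.763,55.802). Closed: final G1 returns to the first vertex.

**Shape 3** — `<polyline>` open polyline, stroke `#000000` → score (S505, F1989). Machine vertices: (14.681,15.949) → (222.179,12.505) → (161.437,72.912) → (119.188,77.403) → (9.152,82.503) → (50.649,15.369). Open path.

**Shape 4** — `<path>` cubic bezier, stroke `#000000` → score (S505, F1989). Control points (SVG): P0=(260.881,59.833), P1=(272.721,36.785), P2=(45.724,17.255), P3=(54.780,38.445); sampled at t=k/3. Machine vertices: (260.881,53.109) → (210.697,73.606) → (106.820,83.492) → (54.780,74.497). Open path.

**Shape 5** — `<path>` rectangle, stroke `#000000` → score (S505, F1989). Machine vertices: (50.357,77.655) → (168.103,77.655) → (168.103,49.330) → (50.357,49.330) → (50.357,77.655). Closed: final G1 returns to the first vertex.

G21
G90
G0 X72.434 Y80.776
M3 S505
G1 X146.608 Y31.624 F1989
G1 X124.122 Y39.686
G1 X72.434 Y80.776
M5
G0 X146.763 Y55.802
M3 S505
G1 X163.313 Y60.307 F1989
G1 X178.201 Y51.790
G1 X182.706 Y35.240
G1 X174.189 Y20.352
G1 X157.639 Y15.847
G1 X142.751 Y24.364
G1 X138.246 Y40.914
G1 X146.763 Y55.802
M5
G0 X14.681 Y15.949
M3 S505
G1 X222.179 Y12.505 F1989
G1 X161.437 Y72.912
G1 X119.188 Y77.403
G1 X9.152 Y82.503
G1 X50.649 Y15.369
M5
G0 X260.881 Y53.109
M3 S505
G1 X210.697 Y73.606 F1989
G1 X106.820 Y83.492
G1 X54.780 Y74.497
M5
G0 X50.357 Y77.655
M3 S505
G1 X168.103 Y77.655 F1989
G1 X168.103 Y49.330
G1 X50.357 Y49.330
G1 X50.357 Y77.655
M5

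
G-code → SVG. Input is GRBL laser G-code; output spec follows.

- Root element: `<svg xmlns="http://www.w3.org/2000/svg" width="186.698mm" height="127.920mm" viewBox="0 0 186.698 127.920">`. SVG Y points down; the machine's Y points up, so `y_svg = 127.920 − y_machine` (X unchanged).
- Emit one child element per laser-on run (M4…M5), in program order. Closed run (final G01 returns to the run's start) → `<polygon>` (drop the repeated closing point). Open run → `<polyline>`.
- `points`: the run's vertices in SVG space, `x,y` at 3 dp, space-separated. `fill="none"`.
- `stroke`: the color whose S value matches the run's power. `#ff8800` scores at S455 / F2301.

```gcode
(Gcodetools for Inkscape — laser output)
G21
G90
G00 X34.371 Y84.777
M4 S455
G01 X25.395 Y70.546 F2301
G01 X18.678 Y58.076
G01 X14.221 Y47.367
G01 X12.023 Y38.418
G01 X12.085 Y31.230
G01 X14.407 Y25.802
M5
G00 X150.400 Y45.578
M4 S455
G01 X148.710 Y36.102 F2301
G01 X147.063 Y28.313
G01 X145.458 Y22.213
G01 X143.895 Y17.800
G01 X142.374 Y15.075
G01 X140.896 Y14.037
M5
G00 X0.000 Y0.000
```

Each laser-on run becomes one SVG element. Flip Y back into SVG space with y_svg = 127.920 − y_machine. Every run uses S455, so all elements get stroke `#ff8800` (score).

Run 1: The run is open, so emit a `<polyline>` with points (Y-flipped): 34.371,43.143 25.395,57.374 18.678,69.844 14.221,80.553 12.023,89.502 12.085,96.690 14.407,102.118.

Run 2: The run is open, so emit a `<polyline>` with points (Y-flipped): 150.400,82.342 148.710,91.818 147.063,99.607 145.458,105.707 143.895,110.120 142.374,112.845 140.896,113.883.

<svg xmlns="http://www.w3.org/2000/svg" width="186.698mm" height="127.920mm" viewBox="0 0 186.698 127.920">
  <polyline points="34.371,43.143 25.395,57.374 18.678,69.844 14.221,80.553 12.023,89.502 12.085,96.690 14.407,102.118" fill="none" stroke="#ff8800"/>
  <polyline points="150.400,82.342 148.710,91.818 147.063,99.607 145.458,105.707 143.895,110.120 142.374,112.845 140.896,113.883" fill="none" stroke="#ff8800"/>
</svg>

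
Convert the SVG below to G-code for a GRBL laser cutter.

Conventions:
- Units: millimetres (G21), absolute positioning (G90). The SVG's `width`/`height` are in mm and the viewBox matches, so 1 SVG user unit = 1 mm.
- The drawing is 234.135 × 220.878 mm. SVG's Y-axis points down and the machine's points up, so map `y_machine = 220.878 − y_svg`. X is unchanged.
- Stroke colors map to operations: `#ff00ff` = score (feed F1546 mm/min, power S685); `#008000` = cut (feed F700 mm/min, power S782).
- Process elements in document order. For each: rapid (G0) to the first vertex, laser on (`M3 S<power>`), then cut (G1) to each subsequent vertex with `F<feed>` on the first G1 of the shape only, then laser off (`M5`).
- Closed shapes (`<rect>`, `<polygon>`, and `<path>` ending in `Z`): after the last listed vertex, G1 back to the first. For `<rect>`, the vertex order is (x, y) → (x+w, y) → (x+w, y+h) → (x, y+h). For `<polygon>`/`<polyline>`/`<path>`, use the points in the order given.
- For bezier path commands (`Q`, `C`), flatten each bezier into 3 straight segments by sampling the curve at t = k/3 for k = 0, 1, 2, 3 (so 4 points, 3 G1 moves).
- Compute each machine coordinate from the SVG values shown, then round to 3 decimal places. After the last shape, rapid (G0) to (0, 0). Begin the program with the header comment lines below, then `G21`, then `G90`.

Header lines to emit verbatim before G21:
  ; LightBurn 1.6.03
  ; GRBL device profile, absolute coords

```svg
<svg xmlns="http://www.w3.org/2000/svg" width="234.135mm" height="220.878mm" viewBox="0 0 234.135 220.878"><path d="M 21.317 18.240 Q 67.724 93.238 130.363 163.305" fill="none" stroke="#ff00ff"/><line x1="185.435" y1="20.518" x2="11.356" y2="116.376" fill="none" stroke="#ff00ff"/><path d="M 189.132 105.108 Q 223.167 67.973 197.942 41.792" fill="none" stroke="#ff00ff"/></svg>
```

; LightBurn 1.6.03
; GRBL device profile, absolute coords
G21
G90
G0 X21.317 Y202.638
M3 S685
G1 X54.059 Y153.187 F1546
G1 X90.407 Y104.832
G1 X130.363 Y57.573
M5
G0 X185.435 Y200.360
M3 S685
G1 X11.356 Y104.502 F1546
M5
G0 X189.132 Y115.770
M3 S685
G1 X205.238 Y139.310 F1546
G1 X208.174 Y160.415
G1 X197.942 Y179.086
M5
G0 X0.000 Y0.000

viewBox `0 0 234.135 220.878` with mm width/height → 1 unit = 1 mm. Flip: y_m = 220.878 − y_svg.

**Shape 1** — `<path>` quadratic bezier, stroke `#ff00ff` → score (S685, F1546). Control points (SVG): P0=(21.317,18.240), P1=(67.724,93.238), P2=(130.363,163.305); sampled at t=k/3. Machine vertices: (21.317,202.638) → (54.059,153.187) → (90.407,104.832) → (130.363,57.573). Open path.

**Shape 2** — `<line>` line segment, stroke `#ff00ff` → score (S685, F1546). Machine vertices: (185.435,200.360) → (11.356,104.502). Open path.

**Shape 3** — `<path>` quadratic bezier, stroke `#ff00ff` → score (S685, F1546). Control points (SVG): P0=(189.132,105.108), P1=(223.167,67.973), P2=(197.942,41.792); sampled at t=k/3. Machine vertices: (189.132,115.770) → (205.238,139.310) → (208.174,160.415) → (197.942,179.086). Open path.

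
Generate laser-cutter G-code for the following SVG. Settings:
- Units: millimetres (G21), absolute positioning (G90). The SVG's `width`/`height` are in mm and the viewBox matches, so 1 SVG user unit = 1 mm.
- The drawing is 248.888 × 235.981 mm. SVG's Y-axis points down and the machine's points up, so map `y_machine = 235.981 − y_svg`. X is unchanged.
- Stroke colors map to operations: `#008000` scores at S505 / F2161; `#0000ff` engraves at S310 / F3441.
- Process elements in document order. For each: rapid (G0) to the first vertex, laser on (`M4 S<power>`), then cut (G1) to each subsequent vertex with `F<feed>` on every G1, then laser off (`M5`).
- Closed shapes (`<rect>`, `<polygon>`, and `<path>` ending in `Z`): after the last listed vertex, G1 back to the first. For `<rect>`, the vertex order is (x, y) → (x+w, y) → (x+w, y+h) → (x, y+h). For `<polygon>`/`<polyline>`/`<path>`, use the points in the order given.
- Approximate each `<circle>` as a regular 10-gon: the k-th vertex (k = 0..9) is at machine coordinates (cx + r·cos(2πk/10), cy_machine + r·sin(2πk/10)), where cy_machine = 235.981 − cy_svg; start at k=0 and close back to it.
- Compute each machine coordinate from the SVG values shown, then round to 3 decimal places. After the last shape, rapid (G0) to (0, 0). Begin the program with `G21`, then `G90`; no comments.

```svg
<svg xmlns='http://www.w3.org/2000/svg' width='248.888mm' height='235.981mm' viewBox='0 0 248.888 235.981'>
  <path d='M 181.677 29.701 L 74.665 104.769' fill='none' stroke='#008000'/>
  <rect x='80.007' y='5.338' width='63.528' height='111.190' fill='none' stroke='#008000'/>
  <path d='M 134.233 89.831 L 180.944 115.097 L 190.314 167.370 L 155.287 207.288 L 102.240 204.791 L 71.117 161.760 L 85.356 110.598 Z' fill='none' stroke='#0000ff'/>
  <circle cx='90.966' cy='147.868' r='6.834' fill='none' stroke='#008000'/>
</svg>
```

1 u = 1 mm; y_m = 235.981 − y.

[1] `<path>` line segment, #008000→score S505 F2161: (181.677,206.280) → (74.665,131.212)

[2] `<rect>` rectangle, #008000→score S505 F2161: (80.007,230.643) → (143.535,230.643) → (143.535,119.453) → (80.007,119.453) → (80.007,230.643) (closed)

[3] `<path>` regular polygon, #0000ff→engrave S310 F3441: (134.233,146.150) → (180.944,120.884) → (190.314,68.611) → (155.287,28.693) → (102.240,31.190) → (71.117,74.221) → (85.356,125.383) → (134.233,146.150) (closed)

[4] `<circle>` circle, #008000→score S505 F2161: (97.800,88.113) → (96.495,92.130) → (93.078,94.613) → (88.854,94.613) → (85.437,92.130) → (84.132,88.113) → (85.437,84.096) → (88.854,81.613) → (93.078,81.613) → (96.495,84.096) → (97.800,88.113) (closed)

G21
G90
G0 X181.677 Y206.280
M4 S505
G1 X74.665 Y131.212 F2161
M5
G0 X80.007 Y230.643
M4 S505
G1 X143.535 Y230.643 F2161
G1 X143.535 Y119.453 F2161
G1 X80.007 Y119.453 F2161
G1 X80.007 Y230.643 F2161
M5
G0 X134.233 Y146.150
M4 S310
G1 X180.944 Y120.884 F3441
G1 X190.314 Y68.611 F3441
G1 X155.287 Y28.693 F3441
G1 X102.240 Y31.190 F3441
G1 X71.117 Y74.221 F3441
G1 X85.356 Y125.383 F3441
G1 X134.233 Y146.150 F3441
M5
G0 X97.800 Y88.113
M4 S505
G1 X96.495 Y92.130 F2161
G1 X93.078 Y94.613 F2161
G1 X88.854 Y94.613 F2161
G1 X85.437 Y92.130 F2161
G1 X84.132 Y88.113 F2161
G1 X85.437 Y84.096 F2161
G1 X88.854 Y81.613 F2161
G1 X93.078 Y81.613 F2161
G1 X96.495 Y84.096 F2161
G1 X97.800 Y88.113 F2161
M5
G0 X0.000 Y0.000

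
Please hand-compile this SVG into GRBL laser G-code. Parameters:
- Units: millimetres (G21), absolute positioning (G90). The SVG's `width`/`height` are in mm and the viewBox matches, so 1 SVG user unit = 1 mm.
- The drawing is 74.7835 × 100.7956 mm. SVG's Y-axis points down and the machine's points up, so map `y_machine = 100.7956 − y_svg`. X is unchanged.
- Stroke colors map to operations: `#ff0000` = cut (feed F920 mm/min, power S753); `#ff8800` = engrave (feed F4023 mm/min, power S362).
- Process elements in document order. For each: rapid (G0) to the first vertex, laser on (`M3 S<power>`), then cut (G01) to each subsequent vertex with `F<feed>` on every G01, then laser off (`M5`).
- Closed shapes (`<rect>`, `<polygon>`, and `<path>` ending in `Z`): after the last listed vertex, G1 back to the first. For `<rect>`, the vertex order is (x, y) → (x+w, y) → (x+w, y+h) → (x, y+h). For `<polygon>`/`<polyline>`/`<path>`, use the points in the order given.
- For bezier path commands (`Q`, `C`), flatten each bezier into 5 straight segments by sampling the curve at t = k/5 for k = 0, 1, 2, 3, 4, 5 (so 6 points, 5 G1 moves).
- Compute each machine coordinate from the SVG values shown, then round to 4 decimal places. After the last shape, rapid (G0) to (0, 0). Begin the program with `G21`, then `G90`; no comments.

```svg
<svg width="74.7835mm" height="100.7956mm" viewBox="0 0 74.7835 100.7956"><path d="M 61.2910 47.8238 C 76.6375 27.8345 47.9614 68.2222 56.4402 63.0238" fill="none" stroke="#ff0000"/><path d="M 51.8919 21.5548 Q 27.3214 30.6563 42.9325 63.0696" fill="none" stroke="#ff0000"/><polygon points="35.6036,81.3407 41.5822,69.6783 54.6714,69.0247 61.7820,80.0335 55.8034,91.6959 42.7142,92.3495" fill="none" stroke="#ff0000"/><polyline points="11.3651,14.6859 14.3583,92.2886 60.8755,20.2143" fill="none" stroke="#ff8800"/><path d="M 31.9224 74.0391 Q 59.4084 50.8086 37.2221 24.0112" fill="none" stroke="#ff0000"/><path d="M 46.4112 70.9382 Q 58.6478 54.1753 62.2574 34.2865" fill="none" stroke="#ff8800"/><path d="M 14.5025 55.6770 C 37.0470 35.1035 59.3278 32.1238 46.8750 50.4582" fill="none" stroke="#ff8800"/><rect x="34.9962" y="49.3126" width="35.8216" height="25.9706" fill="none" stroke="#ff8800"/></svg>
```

viewBox `0 0 74.7835 100.7956` with mm width/height → 1 unit = 1 mm. Flip: y_m = 100.7956 − y_svg.

**Shape 1** — `<path>` cubic bezier, stroke `#ff0000` → cut (S753, F920). Control points (SVG): P0=(61.2910,47.8238), P1=(76.6375,27.8345), P2=(47.9614,68.2222), P3=(56.4402,63.0238); sampled at t=k/5. Machine vertices: (61.2910,52.9718) → (65.8656,58.5678) → (63.7713,54.7596) → (58.9046,46.6334) → (55.1621,39.2754) → (56.4402,37.7718). Open path.

**Shape 2** — `<path>` quadratic bezier, stroke `#ff0000` → cut (S753, F920). Control points (SVG): P0=(51.8919,21.5548), P1=(27.3214,30.6563), P2=(42.9325,63.0696); sampled at t=k/5. Machine vertices: (51.8919,79.2408) → (43.6710,74.6677) → (38.6646,68.2297) → (36.8727,59.9268) → (38.2953,49.7588) → (42.9325,37.7260). Open path.

**Shape 3** — `<polygon>` regular polygon, stroke `#ff0000` → cut (S753, F920). Machine vertices: (35.6036,19.4549) → (41.5822,31.1173) → (54.6714,31.7709) → (61.7820,20.7621) → (55.8034,9.0997) → (42.7142,8.4461) → (35.6036,19.4549). Closed: final G1 returns to the first vertex.

**Shape 4** — `<polyline>` open polyline, stroke `#ff8800` → engrave (S362, F4023). Machine vertices: (11.3651,86.1097) → (14.3583,8.5070) → (60.8755,80.5813). Open path.

**Shape 5** — `<path>` quadratic bezier, stroke `#ff0000` → cut (S753, F920). Control points (SVG): P0=(31.9224,74.0391), P1=(59.4084,50.8086), P2=(37.2221,24.0112); sampled at t=k/5. Machine vertices: (31.9224,26.7565) → (40.9299,36.1914) → (45.9636,45.9116) → (47.0236,55.9172) → (44.1097,66.2081) → (37.2221,76.7844). Open path.

**Shape 6** — `<path>` quadratic bezier, stroke `#ff8800` → engrave (S362, F4023). Control points (SVG): P0=(46.4112,70.9382), P1=(58.6478,54.1753), P2=(62.2574,34.2865); sampled at t=k/5. Machine vertices: (46.4112,29.8574) → (50.9608,36.6876) → (54.8202,43.7679) → (57.9894,51.0982) → (60.4685,58.6786) → (62.2574,66.5091). Open path.

**Shape 7** — `<path>` cubic bezier, stroke `#ff8800` → engrave (S362, F4023). Control points (SVG): P0=(14.5025,55.6770), P1=(37.0470,35.1035), P2=(59.3278,32.1238), P3=(46.8750,50.4582); sampled at t=k/5. Machine vertices: (14.5025,45.1186) → (27.7218,55.3217) → (39.2233,61.1237) → (47.3523,62.3460) → (50.4544,58.8101) → (46.8750,50.3374). Open path.

**Shape 8** — `<rect>` rectangle, stroke `#ff8800` → engrave (S362, F4023). Machine vertices: (34.9962,51.4830) → (70.8178,51.4830) → (70.8178,25.5124) → (34.9962,25.5124) → (34.9962,51.4830). Closed: final G1 returns to the first vertex.

G21
G90
G0 X61.2910 Y52.9718
M3 S753
G01 X65.8656 Y58.5678 F920
G01 X63.7713 Y54.7596 F920
G01 X58.9046 Y46.6334 F920
G01 X55.1621 Y39.2754 F920
G01 X56.4402 Y37.7718 F920
M5
G0 X51.8919 Y79.2408
M3 S753
G01 X43.6710 Y74.6677 F920
G01 X38.6646 Y68.2297 F920
G01 X36.8727 Y59.9268 F920
G01 X38.2953 Y49.7588 F920
G01 X42.9325 Y37.7260 F920
M5
G0 X35.6036 Y19.4549
M3 S753
G01 X41.5822 Y31.1173 F920
G01 X54.6714 Y31.7709 F920
G01 X61.7820 Y20.7621 F920
G01 X55.8034 Y9.0997 F920
G01 X42.7142 Y8.4461 F920
G01 X35.6036 Y19.4549 F920
M5
G0 X11.3651 Y86.1097
M3 S362
G01 X14.3583 Y8.5070 F4023
G01 X60.8755 Y80.5813 F4023
M5
G0 X31.9224 Y26.7565
M3 S753
G01 X40.9299 Y36.1914 F920
G01 X45.9636 Y45.9116 F920
G01 X47.0236 Y55.9172 F920
G01 X44.1097 Y66.2081 F920
G01 X37.2221 Y76.7844 F920
M5
G0 X46.4112 Y29.8574
M3 S362
G01 X50.9608 Y36.6876 F4023
G01 X54.8202 Y43.7679 F4023
G01 X57.9894 Y51.0982 F4023
G01 X60.4685 Y58.6786 F4023
G01 X62.2574 Y66.5091 F4023
M5
G0 X14.5025 Y45.1186
M3 S362
G01 X27.7218 Y55.3217 F4023
G01 X39.2233 Y61.1237 F4023
G01 X47.3523 Y62.3460 F4023
G01 X50.4544 Y58.8101 F4023
G01 X46.8750 Y50.3374 F4023
M5
G0 X34.9962 Y51.4830
M3 S362
G01 X70.8178 Y51.4830 F4023
G01 X70.8178 Y25.5124 F4023
G01 X34.9962 Y25.5124 F4023
G01 X34.9962 Y51.4830 F4023
M5
G0 X0.0000 Y0.0000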